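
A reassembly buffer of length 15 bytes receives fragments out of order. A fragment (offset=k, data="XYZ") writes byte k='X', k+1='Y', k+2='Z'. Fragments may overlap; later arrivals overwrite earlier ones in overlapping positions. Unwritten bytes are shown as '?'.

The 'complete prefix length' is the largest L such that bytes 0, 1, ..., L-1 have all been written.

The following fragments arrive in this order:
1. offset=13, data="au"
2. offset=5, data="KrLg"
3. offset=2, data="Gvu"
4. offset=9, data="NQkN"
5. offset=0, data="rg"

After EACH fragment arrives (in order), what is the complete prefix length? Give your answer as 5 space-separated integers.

Fragment 1: offset=13 data="au" -> buffer=?????????????au -> prefix_len=0
Fragment 2: offset=5 data="KrLg" -> buffer=?????KrLg????au -> prefix_len=0
Fragment 3: offset=2 data="Gvu" -> buffer=??GvuKrLg????au -> prefix_len=0
Fragment 4: offset=9 data="NQkN" -> buffer=??GvuKrLgNQkNau -> prefix_len=0
Fragment 5: offset=0 data="rg" -> buffer=rgGvuKrLgNQkNau -> prefix_len=15

Answer: 0 0 0 0 15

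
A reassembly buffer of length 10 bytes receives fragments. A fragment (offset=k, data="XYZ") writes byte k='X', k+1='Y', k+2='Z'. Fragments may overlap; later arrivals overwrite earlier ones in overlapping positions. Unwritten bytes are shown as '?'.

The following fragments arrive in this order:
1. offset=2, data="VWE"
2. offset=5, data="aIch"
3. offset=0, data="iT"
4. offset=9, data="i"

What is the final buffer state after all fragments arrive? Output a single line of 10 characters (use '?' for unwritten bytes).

Answer: iTVWEaIchi

Derivation:
Fragment 1: offset=2 data="VWE" -> buffer=??VWE?????
Fragment 2: offset=5 data="aIch" -> buffer=??VWEaIch?
Fragment 3: offset=0 data="iT" -> buffer=iTVWEaIch?
Fragment 4: offset=9 data="i" -> buffer=iTVWEaIchi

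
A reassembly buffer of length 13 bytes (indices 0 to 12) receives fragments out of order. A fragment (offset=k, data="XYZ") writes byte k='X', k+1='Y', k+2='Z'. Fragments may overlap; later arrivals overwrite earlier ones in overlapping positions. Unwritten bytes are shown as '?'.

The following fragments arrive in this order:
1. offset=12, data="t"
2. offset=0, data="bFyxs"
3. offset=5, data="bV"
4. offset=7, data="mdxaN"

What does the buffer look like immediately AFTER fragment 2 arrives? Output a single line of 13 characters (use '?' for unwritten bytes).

Answer: bFyxs???????t

Derivation:
Fragment 1: offset=12 data="t" -> buffer=????????????t
Fragment 2: offset=0 data="bFyxs" -> buffer=bFyxs???????t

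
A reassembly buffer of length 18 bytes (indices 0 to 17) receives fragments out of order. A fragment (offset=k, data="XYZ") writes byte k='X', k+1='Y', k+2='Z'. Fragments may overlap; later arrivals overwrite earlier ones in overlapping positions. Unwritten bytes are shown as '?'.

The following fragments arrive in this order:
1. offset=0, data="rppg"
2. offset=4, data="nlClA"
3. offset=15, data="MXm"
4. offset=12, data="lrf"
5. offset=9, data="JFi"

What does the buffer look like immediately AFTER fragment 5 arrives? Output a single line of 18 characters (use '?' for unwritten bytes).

Answer: rppgnlClAJFilrfMXm

Derivation:
Fragment 1: offset=0 data="rppg" -> buffer=rppg??????????????
Fragment 2: offset=4 data="nlClA" -> buffer=rppgnlClA?????????
Fragment 3: offset=15 data="MXm" -> buffer=rppgnlClA??????MXm
Fragment 4: offset=12 data="lrf" -> buffer=rppgnlClA???lrfMXm
Fragment 5: offset=9 data="JFi" -> buffer=rppgnlClAJFilrfMXm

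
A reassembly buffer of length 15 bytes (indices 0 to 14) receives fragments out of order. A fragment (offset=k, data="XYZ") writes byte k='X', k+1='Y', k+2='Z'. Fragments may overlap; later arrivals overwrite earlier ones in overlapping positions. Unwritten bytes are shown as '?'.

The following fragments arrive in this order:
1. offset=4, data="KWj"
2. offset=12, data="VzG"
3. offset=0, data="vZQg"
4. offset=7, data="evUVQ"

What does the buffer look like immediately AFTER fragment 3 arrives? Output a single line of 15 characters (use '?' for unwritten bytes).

Fragment 1: offset=4 data="KWj" -> buffer=????KWj????????
Fragment 2: offset=12 data="VzG" -> buffer=????KWj?????VzG
Fragment 3: offset=0 data="vZQg" -> buffer=vZQgKWj?????VzG

Answer: vZQgKWj?????VzG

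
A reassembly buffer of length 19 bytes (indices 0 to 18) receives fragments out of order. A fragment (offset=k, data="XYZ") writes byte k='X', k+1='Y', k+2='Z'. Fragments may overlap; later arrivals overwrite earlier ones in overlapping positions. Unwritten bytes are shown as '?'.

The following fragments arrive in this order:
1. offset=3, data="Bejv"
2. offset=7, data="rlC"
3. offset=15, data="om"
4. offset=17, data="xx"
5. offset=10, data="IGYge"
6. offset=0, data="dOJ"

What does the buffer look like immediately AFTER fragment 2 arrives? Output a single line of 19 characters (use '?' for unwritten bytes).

Answer: ???BejvrlC?????????

Derivation:
Fragment 1: offset=3 data="Bejv" -> buffer=???Bejv????????????
Fragment 2: offset=7 data="rlC" -> buffer=???BejvrlC?????????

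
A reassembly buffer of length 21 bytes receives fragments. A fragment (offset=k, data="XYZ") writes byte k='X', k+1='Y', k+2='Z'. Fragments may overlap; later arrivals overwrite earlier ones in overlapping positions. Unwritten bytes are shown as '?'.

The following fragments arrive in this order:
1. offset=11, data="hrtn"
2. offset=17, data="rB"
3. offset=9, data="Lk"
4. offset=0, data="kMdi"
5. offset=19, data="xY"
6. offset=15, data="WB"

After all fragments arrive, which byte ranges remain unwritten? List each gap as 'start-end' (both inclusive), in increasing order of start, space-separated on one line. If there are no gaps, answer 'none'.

Answer: 4-8

Derivation:
Fragment 1: offset=11 len=4
Fragment 2: offset=17 len=2
Fragment 3: offset=9 len=2
Fragment 4: offset=0 len=4
Fragment 5: offset=19 len=2
Fragment 6: offset=15 len=2
Gaps: 4-8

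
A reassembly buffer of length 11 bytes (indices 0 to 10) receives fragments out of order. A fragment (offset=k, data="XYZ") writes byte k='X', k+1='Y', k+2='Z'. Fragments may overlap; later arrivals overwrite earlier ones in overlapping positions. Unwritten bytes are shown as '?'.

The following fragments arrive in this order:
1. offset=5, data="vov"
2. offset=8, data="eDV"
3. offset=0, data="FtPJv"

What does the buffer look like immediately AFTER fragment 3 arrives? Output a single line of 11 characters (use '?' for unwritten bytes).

Answer: FtPJvvoveDV

Derivation:
Fragment 1: offset=5 data="vov" -> buffer=?????vov???
Fragment 2: offset=8 data="eDV" -> buffer=?????voveDV
Fragment 3: offset=0 data="FtPJv" -> buffer=FtPJvvoveDV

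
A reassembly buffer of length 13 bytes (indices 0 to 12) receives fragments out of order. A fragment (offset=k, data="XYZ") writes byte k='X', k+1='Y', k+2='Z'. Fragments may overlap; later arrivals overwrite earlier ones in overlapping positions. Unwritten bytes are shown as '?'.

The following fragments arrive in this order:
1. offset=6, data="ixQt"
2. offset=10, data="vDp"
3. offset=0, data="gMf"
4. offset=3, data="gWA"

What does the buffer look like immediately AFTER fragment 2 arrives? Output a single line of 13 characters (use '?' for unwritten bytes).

Fragment 1: offset=6 data="ixQt" -> buffer=??????ixQt???
Fragment 2: offset=10 data="vDp" -> buffer=??????ixQtvDp

Answer: ??????ixQtvDp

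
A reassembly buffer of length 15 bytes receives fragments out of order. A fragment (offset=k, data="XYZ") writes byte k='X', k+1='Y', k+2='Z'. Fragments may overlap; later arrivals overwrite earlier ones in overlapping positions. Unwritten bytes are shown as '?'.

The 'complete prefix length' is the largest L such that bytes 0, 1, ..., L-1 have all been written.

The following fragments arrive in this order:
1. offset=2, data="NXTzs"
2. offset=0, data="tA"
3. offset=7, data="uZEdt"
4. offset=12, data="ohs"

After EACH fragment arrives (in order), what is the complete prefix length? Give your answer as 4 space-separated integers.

Answer: 0 7 12 15

Derivation:
Fragment 1: offset=2 data="NXTzs" -> buffer=??NXTzs???????? -> prefix_len=0
Fragment 2: offset=0 data="tA" -> buffer=tANXTzs???????? -> prefix_len=7
Fragment 3: offset=7 data="uZEdt" -> buffer=tANXTzsuZEdt??? -> prefix_len=12
Fragment 4: offset=12 data="ohs" -> buffer=tANXTzsuZEdtohs -> prefix_len=15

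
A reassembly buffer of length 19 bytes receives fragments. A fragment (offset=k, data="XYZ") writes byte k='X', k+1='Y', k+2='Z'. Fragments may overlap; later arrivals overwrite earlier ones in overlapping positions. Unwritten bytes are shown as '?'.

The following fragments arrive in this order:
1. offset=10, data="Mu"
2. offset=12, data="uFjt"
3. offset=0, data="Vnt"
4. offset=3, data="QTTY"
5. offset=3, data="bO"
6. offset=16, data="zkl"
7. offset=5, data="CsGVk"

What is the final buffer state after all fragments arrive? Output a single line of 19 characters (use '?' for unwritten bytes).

Answer: VntbOCsGVkMuuFjtzkl

Derivation:
Fragment 1: offset=10 data="Mu" -> buffer=??????????Mu???????
Fragment 2: offset=12 data="uFjt" -> buffer=??????????MuuFjt???
Fragment 3: offset=0 data="Vnt" -> buffer=Vnt???????MuuFjt???
Fragment 4: offset=3 data="QTTY" -> buffer=VntQTTY???MuuFjt???
Fragment 5: offset=3 data="bO" -> buffer=VntbOTY???MuuFjt???
Fragment 6: offset=16 data="zkl" -> buffer=VntbOTY???MuuFjtzkl
Fragment 7: offset=5 data="CsGVk" -> buffer=VntbOCsGVkMuuFjtzkl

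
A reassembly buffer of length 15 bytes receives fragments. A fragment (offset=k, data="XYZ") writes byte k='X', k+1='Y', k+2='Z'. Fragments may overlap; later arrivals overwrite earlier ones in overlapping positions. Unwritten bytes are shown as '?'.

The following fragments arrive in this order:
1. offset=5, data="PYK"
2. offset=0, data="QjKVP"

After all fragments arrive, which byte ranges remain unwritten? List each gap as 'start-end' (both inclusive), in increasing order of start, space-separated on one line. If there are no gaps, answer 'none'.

Answer: 8-14

Derivation:
Fragment 1: offset=5 len=3
Fragment 2: offset=0 len=5
Gaps: 8-14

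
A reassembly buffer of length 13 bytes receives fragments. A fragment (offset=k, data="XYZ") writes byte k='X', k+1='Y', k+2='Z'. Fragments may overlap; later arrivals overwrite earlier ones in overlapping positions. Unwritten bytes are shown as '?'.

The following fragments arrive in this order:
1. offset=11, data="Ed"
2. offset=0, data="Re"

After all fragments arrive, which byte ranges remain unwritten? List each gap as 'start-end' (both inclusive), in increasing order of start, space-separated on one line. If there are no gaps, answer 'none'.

Fragment 1: offset=11 len=2
Fragment 2: offset=0 len=2
Gaps: 2-10

Answer: 2-10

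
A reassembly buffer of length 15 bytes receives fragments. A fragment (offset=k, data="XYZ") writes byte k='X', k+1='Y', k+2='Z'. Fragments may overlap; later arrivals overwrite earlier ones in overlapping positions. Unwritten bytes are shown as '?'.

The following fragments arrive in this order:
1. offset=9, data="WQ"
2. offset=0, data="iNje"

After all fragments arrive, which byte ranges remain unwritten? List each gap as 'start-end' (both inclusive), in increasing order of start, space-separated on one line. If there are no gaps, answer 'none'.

Answer: 4-8 11-14

Derivation:
Fragment 1: offset=9 len=2
Fragment 2: offset=0 len=4
Gaps: 4-8 11-14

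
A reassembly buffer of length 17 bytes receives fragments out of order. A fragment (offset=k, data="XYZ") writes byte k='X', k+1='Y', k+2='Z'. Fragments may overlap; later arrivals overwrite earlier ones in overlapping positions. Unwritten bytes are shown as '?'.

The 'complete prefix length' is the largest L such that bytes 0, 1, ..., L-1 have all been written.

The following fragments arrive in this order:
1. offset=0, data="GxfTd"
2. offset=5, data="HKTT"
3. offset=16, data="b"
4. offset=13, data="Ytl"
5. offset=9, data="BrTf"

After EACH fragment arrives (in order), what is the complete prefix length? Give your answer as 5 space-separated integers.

Answer: 5 9 9 9 17

Derivation:
Fragment 1: offset=0 data="GxfTd" -> buffer=GxfTd???????????? -> prefix_len=5
Fragment 2: offset=5 data="HKTT" -> buffer=GxfTdHKTT???????? -> prefix_len=9
Fragment 3: offset=16 data="b" -> buffer=GxfTdHKTT???????b -> prefix_len=9
Fragment 4: offset=13 data="Ytl" -> buffer=GxfTdHKTT????Ytlb -> prefix_len=9
Fragment 5: offset=9 data="BrTf" -> buffer=GxfTdHKTTBrTfYtlb -> prefix_len=17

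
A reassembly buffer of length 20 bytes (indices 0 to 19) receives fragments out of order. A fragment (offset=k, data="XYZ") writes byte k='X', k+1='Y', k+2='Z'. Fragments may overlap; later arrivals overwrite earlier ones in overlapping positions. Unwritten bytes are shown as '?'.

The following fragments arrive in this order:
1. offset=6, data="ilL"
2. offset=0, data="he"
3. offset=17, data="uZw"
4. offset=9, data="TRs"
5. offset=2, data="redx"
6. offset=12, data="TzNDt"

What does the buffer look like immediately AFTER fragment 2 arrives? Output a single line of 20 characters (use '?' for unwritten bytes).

Fragment 1: offset=6 data="ilL" -> buffer=??????ilL???????????
Fragment 2: offset=0 data="he" -> buffer=he????ilL???????????

Answer: he????ilL???????????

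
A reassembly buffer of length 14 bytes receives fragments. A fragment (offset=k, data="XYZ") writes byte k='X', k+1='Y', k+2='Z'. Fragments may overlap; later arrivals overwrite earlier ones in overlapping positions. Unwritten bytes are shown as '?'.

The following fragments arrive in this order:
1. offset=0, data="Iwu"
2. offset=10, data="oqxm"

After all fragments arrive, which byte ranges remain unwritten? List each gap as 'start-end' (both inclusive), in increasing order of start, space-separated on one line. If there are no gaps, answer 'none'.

Fragment 1: offset=0 len=3
Fragment 2: offset=10 len=4
Gaps: 3-9

Answer: 3-9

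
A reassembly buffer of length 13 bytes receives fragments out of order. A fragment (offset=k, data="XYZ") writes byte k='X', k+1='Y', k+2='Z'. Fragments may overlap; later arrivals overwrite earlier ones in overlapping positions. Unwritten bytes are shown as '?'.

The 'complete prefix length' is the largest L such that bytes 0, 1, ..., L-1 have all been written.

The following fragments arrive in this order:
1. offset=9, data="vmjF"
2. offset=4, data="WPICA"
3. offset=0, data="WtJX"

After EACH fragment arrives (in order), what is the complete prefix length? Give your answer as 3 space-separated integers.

Fragment 1: offset=9 data="vmjF" -> buffer=?????????vmjF -> prefix_len=0
Fragment 2: offset=4 data="WPICA" -> buffer=????WPICAvmjF -> prefix_len=0
Fragment 3: offset=0 data="WtJX" -> buffer=WtJXWPICAvmjF -> prefix_len=13

Answer: 0 0 13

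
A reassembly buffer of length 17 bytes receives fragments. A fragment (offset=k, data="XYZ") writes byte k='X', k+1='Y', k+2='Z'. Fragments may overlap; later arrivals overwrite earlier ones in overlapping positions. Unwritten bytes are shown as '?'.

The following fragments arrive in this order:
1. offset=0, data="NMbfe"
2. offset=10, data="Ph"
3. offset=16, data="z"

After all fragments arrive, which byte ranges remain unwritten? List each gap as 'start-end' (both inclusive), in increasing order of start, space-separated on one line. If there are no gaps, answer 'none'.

Answer: 5-9 12-15

Derivation:
Fragment 1: offset=0 len=5
Fragment 2: offset=10 len=2
Fragment 3: offset=16 len=1
Gaps: 5-9 12-15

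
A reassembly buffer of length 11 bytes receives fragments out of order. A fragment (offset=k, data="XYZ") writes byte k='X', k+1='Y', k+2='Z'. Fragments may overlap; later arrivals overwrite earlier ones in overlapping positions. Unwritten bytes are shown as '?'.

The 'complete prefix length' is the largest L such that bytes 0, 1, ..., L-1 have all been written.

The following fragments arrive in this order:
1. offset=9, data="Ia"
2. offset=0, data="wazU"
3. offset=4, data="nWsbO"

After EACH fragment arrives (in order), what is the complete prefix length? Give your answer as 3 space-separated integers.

Fragment 1: offset=9 data="Ia" -> buffer=?????????Ia -> prefix_len=0
Fragment 2: offset=0 data="wazU" -> buffer=wazU?????Ia -> prefix_len=4
Fragment 3: offset=4 data="nWsbO" -> buffer=wazUnWsbOIa -> prefix_len=11

Answer: 0 4 11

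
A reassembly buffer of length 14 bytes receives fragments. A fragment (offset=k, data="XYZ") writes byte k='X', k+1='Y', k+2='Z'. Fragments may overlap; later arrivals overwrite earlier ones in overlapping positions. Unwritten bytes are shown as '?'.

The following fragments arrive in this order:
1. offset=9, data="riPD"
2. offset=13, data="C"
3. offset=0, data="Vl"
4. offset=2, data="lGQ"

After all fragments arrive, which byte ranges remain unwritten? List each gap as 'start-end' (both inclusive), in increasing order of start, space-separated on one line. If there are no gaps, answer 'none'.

Fragment 1: offset=9 len=4
Fragment 2: offset=13 len=1
Fragment 3: offset=0 len=2
Fragment 4: offset=2 len=3
Gaps: 5-8

Answer: 5-8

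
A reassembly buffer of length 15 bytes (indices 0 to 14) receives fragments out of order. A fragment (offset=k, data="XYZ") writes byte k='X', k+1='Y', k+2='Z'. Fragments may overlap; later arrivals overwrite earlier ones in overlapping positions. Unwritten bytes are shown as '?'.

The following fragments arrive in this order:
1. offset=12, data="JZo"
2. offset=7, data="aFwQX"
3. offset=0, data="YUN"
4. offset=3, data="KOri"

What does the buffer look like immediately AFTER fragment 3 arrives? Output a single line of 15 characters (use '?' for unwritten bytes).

Fragment 1: offset=12 data="JZo" -> buffer=????????????JZo
Fragment 2: offset=7 data="aFwQX" -> buffer=???????aFwQXJZo
Fragment 3: offset=0 data="YUN" -> buffer=YUN????aFwQXJZo

Answer: YUN????aFwQXJZo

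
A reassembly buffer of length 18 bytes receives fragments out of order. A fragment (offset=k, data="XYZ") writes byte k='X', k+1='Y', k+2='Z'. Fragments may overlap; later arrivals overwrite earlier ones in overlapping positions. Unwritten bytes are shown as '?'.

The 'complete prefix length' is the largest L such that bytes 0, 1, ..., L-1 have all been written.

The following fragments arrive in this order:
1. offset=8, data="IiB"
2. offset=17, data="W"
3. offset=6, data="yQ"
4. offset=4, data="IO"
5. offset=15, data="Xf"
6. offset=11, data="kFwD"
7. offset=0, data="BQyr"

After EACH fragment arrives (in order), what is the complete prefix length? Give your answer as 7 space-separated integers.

Answer: 0 0 0 0 0 0 18

Derivation:
Fragment 1: offset=8 data="IiB" -> buffer=????????IiB??????? -> prefix_len=0
Fragment 2: offset=17 data="W" -> buffer=????????IiB??????W -> prefix_len=0
Fragment 3: offset=6 data="yQ" -> buffer=??????yQIiB??????W -> prefix_len=0
Fragment 4: offset=4 data="IO" -> buffer=????IOyQIiB??????W -> prefix_len=0
Fragment 5: offset=15 data="Xf" -> buffer=????IOyQIiB????XfW -> prefix_len=0
Fragment 6: offset=11 data="kFwD" -> buffer=????IOyQIiBkFwDXfW -> prefix_len=0
Fragment 7: offset=0 data="BQyr" -> buffer=BQyrIOyQIiBkFwDXfW -> prefix_len=18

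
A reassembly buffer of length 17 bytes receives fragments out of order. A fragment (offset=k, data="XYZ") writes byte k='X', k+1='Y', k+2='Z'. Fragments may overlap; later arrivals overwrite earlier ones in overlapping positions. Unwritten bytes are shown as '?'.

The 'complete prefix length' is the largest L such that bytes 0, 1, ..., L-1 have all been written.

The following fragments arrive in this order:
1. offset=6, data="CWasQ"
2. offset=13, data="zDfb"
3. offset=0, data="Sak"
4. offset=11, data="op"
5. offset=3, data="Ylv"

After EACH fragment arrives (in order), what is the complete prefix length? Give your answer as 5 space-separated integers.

Fragment 1: offset=6 data="CWasQ" -> buffer=??????CWasQ?????? -> prefix_len=0
Fragment 2: offset=13 data="zDfb" -> buffer=??????CWasQ??zDfb -> prefix_len=0
Fragment 3: offset=0 data="Sak" -> buffer=Sak???CWasQ??zDfb -> prefix_len=3
Fragment 4: offset=11 data="op" -> buffer=Sak???CWasQopzDfb -> prefix_len=3
Fragment 5: offset=3 data="Ylv" -> buffer=SakYlvCWasQopzDfb -> prefix_len=17

Answer: 0 0 3 3 17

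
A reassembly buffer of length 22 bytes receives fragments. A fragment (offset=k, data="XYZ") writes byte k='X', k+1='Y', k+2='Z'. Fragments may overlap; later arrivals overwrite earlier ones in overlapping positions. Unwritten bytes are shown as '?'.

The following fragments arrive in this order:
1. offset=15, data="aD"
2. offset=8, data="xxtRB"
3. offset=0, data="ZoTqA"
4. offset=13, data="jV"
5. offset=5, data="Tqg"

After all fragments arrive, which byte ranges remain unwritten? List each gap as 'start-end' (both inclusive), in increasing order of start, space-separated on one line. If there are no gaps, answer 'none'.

Answer: 17-21

Derivation:
Fragment 1: offset=15 len=2
Fragment 2: offset=8 len=5
Fragment 3: offset=0 len=5
Fragment 4: offset=13 len=2
Fragment 5: offset=5 len=3
Gaps: 17-21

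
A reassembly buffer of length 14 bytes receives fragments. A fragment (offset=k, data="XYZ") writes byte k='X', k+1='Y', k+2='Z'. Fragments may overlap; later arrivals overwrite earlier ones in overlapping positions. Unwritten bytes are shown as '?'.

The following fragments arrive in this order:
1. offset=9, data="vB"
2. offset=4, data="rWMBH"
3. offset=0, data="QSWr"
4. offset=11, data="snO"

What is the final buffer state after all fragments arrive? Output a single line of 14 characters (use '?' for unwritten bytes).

Fragment 1: offset=9 data="vB" -> buffer=?????????vB???
Fragment 2: offset=4 data="rWMBH" -> buffer=????rWMBHvB???
Fragment 3: offset=0 data="QSWr" -> buffer=QSWrrWMBHvB???
Fragment 4: offset=11 data="snO" -> buffer=QSWrrWMBHvBsnO

Answer: QSWrrWMBHvBsnO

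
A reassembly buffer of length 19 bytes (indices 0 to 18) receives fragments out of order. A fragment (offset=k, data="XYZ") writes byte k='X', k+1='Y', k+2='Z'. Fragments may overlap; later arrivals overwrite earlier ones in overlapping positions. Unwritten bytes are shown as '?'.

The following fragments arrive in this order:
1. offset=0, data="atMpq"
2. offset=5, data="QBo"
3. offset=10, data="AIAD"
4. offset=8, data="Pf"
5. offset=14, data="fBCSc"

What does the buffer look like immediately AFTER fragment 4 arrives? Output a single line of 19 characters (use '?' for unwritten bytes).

Answer: atMpqQBoPfAIAD?????

Derivation:
Fragment 1: offset=0 data="atMpq" -> buffer=atMpq??????????????
Fragment 2: offset=5 data="QBo" -> buffer=atMpqQBo???????????
Fragment 3: offset=10 data="AIAD" -> buffer=atMpqQBo??AIAD?????
Fragment 4: offset=8 data="Pf" -> buffer=atMpqQBoPfAIAD?????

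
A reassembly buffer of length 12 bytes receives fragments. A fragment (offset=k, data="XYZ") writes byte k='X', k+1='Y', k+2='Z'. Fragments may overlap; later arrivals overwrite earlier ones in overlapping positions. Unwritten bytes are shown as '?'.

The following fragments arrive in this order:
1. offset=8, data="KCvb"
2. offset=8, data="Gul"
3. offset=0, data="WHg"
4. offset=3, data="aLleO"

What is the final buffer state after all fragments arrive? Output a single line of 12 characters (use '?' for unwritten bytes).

Answer: WHgaLleOGulb

Derivation:
Fragment 1: offset=8 data="KCvb" -> buffer=????????KCvb
Fragment 2: offset=8 data="Gul" -> buffer=????????Gulb
Fragment 3: offset=0 data="WHg" -> buffer=WHg?????Gulb
Fragment 4: offset=3 data="aLleO" -> buffer=WHgaLleOGulb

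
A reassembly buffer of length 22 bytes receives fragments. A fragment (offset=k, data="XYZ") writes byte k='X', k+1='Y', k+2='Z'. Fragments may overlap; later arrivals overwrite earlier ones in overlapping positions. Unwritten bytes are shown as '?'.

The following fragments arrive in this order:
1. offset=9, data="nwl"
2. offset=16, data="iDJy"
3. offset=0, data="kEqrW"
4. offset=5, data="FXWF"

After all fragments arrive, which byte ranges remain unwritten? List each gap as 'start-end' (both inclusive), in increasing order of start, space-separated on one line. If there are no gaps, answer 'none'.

Fragment 1: offset=9 len=3
Fragment 2: offset=16 len=4
Fragment 3: offset=0 len=5
Fragment 4: offset=5 len=4
Gaps: 12-15 20-21

Answer: 12-15 20-21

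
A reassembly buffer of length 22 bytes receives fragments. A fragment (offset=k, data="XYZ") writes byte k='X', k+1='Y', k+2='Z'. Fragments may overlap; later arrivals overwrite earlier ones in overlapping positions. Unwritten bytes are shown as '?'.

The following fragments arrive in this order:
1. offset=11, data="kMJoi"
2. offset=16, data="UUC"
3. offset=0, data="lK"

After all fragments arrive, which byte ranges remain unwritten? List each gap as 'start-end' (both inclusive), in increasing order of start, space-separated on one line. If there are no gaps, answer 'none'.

Fragment 1: offset=11 len=5
Fragment 2: offset=16 len=3
Fragment 3: offset=0 len=2
Gaps: 2-10 19-21

Answer: 2-10 19-21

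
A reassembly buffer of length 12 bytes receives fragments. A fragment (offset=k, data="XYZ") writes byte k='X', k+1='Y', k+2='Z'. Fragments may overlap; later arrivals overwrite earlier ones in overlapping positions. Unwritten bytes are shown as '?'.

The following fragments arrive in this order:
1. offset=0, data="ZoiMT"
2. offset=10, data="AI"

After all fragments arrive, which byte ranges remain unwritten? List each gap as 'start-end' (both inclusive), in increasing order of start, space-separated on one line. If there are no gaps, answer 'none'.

Answer: 5-9

Derivation:
Fragment 1: offset=0 len=5
Fragment 2: offset=10 len=2
Gaps: 5-9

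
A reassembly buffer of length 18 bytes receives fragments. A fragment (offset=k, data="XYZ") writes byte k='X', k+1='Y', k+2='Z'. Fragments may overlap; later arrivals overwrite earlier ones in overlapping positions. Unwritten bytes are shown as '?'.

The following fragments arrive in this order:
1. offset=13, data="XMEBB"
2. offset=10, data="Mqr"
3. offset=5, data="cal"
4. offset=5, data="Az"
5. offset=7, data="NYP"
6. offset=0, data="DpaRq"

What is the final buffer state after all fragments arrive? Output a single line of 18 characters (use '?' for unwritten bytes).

Answer: DpaRqAzNYPMqrXMEBB

Derivation:
Fragment 1: offset=13 data="XMEBB" -> buffer=?????????????XMEBB
Fragment 2: offset=10 data="Mqr" -> buffer=??????????MqrXMEBB
Fragment 3: offset=5 data="cal" -> buffer=?????cal??MqrXMEBB
Fragment 4: offset=5 data="Az" -> buffer=?????Azl??MqrXMEBB
Fragment 5: offset=7 data="NYP" -> buffer=?????AzNYPMqrXMEBB
Fragment 6: offset=0 data="DpaRq" -> buffer=DpaRqAzNYPMqrXMEBB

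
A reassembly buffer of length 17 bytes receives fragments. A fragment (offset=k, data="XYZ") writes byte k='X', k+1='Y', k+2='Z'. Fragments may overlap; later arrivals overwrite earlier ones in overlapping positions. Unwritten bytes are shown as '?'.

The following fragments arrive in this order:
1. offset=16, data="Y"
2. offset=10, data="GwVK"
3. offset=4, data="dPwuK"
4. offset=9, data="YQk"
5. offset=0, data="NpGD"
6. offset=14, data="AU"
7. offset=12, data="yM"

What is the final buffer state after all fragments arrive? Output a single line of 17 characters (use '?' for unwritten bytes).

Answer: NpGDdPwuKYQkyMAUY

Derivation:
Fragment 1: offset=16 data="Y" -> buffer=????????????????Y
Fragment 2: offset=10 data="GwVK" -> buffer=??????????GwVK??Y
Fragment 3: offset=4 data="dPwuK" -> buffer=????dPwuK?GwVK??Y
Fragment 4: offset=9 data="YQk" -> buffer=????dPwuKYQkVK??Y
Fragment 5: offset=0 data="NpGD" -> buffer=NpGDdPwuKYQkVK??Y
Fragment 6: offset=14 data="AU" -> buffer=NpGDdPwuKYQkVKAUY
Fragment 7: offset=12 data="yM" -> buffer=NpGDdPwuKYQkyMAUY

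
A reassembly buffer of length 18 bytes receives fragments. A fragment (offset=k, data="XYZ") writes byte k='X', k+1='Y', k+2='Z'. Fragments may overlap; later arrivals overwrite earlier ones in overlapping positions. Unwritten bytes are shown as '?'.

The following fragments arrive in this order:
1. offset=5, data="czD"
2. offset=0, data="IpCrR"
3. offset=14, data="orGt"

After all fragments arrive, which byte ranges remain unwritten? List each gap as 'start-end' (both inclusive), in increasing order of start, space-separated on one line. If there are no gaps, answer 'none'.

Fragment 1: offset=5 len=3
Fragment 2: offset=0 len=5
Fragment 3: offset=14 len=4
Gaps: 8-13

Answer: 8-13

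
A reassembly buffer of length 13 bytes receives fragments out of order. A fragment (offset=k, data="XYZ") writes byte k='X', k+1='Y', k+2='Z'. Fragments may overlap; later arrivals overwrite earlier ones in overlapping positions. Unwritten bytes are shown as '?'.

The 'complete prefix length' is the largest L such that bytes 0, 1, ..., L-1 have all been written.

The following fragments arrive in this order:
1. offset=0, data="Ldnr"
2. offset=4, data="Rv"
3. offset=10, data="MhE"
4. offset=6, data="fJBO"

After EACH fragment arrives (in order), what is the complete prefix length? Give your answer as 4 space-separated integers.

Answer: 4 6 6 13

Derivation:
Fragment 1: offset=0 data="Ldnr" -> buffer=Ldnr????????? -> prefix_len=4
Fragment 2: offset=4 data="Rv" -> buffer=LdnrRv??????? -> prefix_len=6
Fragment 3: offset=10 data="MhE" -> buffer=LdnrRv????MhE -> prefix_len=6
Fragment 4: offset=6 data="fJBO" -> buffer=LdnrRvfJBOMhE -> prefix_len=13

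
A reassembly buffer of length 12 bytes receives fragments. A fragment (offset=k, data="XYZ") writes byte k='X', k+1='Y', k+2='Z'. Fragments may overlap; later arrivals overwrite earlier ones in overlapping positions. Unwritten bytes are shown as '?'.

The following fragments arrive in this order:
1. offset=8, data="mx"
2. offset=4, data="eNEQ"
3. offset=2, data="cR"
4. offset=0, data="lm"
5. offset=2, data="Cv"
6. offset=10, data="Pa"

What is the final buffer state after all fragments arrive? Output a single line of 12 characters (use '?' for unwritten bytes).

Fragment 1: offset=8 data="mx" -> buffer=????????mx??
Fragment 2: offset=4 data="eNEQ" -> buffer=????eNEQmx??
Fragment 3: offset=2 data="cR" -> buffer=??cReNEQmx??
Fragment 4: offset=0 data="lm" -> buffer=lmcReNEQmx??
Fragment 5: offset=2 data="Cv" -> buffer=lmCveNEQmx??
Fragment 6: offset=10 data="Pa" -> buffer=lmCveNEQmxPa

Answer: lmCveNEQmxPa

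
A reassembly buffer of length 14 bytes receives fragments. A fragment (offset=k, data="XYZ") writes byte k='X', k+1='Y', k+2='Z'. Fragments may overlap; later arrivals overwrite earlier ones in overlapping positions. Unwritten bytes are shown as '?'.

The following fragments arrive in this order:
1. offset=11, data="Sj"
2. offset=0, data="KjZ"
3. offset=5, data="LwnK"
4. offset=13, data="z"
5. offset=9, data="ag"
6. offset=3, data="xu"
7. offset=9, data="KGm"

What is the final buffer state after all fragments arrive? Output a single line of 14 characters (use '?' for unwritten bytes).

Answer: KjZxuLwnKKGmjz

Derivation:
Fragment 1: offset=11 data="Sj" -> buffer=???????????Sj?
Fragment 2: offset=0 data="KjZ" -> buffer=KjZ????????Sj?
Fragment 3: offset=5 data="LwnK" -> buffer=KjZ??LwnK??Sj?
Fragment 4: offset=13 data="z" -> buffer=KjZ??LwnK??Sjz
Fragment 5: offset=9 data="ag" -> buffer=KjZ??LwnKagSjz
Fragment 6: offset=3 data="xu" -> buffer=KjZxuLwnKagSjz
Fragment 7: offset=9 data="KGm" -> buffer=KjZxuLwnKKGmjz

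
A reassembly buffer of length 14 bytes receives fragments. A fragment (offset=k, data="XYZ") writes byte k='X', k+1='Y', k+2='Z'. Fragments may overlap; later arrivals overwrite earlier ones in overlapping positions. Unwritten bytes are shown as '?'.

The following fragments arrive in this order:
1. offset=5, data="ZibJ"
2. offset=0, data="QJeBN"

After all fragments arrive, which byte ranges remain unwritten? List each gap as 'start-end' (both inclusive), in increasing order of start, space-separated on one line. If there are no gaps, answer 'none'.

Fragment 1: offset=5 len=4
Fragment 2: offset=0 len=5
Gaps: 9-13

Answer: 9-13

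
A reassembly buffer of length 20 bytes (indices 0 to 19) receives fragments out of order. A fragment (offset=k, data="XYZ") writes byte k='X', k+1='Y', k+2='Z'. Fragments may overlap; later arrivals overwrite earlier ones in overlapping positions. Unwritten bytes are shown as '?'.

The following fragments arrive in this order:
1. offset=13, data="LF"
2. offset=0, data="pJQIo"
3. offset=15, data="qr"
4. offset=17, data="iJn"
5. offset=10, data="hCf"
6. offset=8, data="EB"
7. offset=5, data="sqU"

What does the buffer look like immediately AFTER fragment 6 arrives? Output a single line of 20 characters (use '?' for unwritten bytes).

Fragment 1: offset=13 data="LF" -> buffer=?????????????LF?????
Fragment 2: offset=0 data="pJQIo" -> buffer=pJQIo????????LF?????
Fragment 3: offset=15 data="qr" -> buffer=pJQIo????????LFqr???
Fragment 4: offset=17 data="iJn" -> buffer=pJQIo????????LFqriJn
Fragment 5: offset=10 data="hCf" -> buffer=pJQIo?????hCfLFqriJn
Fragment 6: offset=8 data="EB" -> buffer=pJQIo???EBhCfLFqriJn

Answer: pJQIo???EBhCfLFqriJn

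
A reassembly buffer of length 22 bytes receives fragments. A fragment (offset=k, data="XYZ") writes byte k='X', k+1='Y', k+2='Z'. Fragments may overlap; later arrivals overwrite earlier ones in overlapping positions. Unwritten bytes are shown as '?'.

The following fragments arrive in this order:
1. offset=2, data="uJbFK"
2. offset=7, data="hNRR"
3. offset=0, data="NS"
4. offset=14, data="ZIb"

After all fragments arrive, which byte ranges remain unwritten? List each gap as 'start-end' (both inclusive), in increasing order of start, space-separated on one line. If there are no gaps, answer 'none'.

Answer: 11-13 17-21

Derivation:
Fragment 1: offset=2 len=5
Fragment 2: offset=7 len=4
Fragment 3: offset=0 len=2
Fragment 4: offset=14 len=3
Gaps: 11-13 17-21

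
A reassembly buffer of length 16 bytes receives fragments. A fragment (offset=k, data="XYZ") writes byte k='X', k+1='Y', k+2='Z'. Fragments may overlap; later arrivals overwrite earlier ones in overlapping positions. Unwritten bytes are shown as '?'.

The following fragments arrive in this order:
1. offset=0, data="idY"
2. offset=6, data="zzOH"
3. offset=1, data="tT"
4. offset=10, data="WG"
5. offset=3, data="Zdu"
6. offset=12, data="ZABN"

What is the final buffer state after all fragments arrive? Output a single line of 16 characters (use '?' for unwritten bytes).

Fragment 1: offset=0 data="idY" -> buffer=idY?????????????
Fragment 2: offset=6 data="zzOH" -> buffer=idY???zzOH??????
Fragment 3: offset=1 data="tT" -> buffer=itT???zzOH??????
Fragment 4: offset=10 data="WG" -> buffer=itT???zzOHWG????
Fragment 5: offset=3 data="Zdu" -> buffer=itTZduzzOHWG????
Fragment 6: offset=12 data="ZABN" -> buffer=itTZduzzOHWGZABN

Answer: itTZduzzOHWGZABN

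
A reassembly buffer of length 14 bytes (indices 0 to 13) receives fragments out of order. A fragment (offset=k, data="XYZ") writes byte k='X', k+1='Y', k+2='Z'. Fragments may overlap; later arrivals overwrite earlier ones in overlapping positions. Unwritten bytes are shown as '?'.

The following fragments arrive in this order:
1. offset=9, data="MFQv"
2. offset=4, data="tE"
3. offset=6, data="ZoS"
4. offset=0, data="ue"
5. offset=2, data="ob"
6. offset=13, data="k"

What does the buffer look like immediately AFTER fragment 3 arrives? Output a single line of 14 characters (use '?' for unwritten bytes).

Answer: ????tEZoSMFQv?

Derivation:
Fragment 1: offset=9 data="MFQv" -> buffer=?????????MFQv?
Fragment 2: offset=4 data="tE" -> buffer=????tE???MFQv?
Fragment 3: offset=6 data="ZoS" -> buffer=????tEZoSMFQv?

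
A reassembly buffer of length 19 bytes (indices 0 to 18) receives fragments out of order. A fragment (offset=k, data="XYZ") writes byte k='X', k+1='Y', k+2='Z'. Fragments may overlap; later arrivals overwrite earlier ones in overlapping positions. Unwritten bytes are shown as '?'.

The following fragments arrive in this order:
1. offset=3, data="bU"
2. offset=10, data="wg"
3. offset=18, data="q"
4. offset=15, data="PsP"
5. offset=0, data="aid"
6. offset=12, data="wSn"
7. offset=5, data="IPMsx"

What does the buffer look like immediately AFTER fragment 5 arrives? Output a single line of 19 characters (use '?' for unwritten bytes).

Fragment 1: offset=3 data="bU" -> buffer=???bU??????????????
Fragment 2: offset=10 data="wg" -> buffer=???bU?????wg???????
Fragment 3: offset=18 data="q" -> buffer=???bU?????wg??????q
Fragment 4: offset=15 data="PsP" -> buffer=???bU?????wg???PsPq
Fragment 5: offset=0 data="aid" -> buffer=aidbU?????wg???PsPq

Answer: aidbU?????wg???PsPq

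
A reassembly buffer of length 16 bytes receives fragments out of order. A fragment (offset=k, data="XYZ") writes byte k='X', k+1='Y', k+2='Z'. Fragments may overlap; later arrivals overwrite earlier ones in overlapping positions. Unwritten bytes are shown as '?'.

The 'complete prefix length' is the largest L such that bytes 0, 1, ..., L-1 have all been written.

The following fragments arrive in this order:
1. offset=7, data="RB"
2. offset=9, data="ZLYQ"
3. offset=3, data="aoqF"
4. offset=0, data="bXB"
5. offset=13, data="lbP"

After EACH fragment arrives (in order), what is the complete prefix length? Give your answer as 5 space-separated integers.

Answer: 0 0 0 13 16

Derivation:
Fragment 1: offset=7 data="RB" -> buffer=???????RB??????? -> prefix_len=0
Fragment 2: offset=9 data="ZLYQ" -> buffer=???????RBZLYQ??? -> prefix_len=0
Fragment 3: offset=3 data="aoqF" -> buffer=???aoqFRBZLYQ??? -> prefix_len=0
Fragment 4: offset=0 data="bXB" -> buffer=bXBaoqFRBZLYQ??? -> prefix_len=13
Fragment 5: offset=13 data="lbP" -> buffer=bXBaoqFRBZLYQlbP -> prefix_len=16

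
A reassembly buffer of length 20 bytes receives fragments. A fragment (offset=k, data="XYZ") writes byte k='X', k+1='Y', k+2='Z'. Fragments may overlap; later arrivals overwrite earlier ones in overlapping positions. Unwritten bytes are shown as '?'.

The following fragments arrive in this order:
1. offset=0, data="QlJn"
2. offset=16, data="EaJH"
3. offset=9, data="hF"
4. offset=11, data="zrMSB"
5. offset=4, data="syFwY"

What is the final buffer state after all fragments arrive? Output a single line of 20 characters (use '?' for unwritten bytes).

Answer: QlJnsyFwYhFzrMSBEaJH

Derivation:
Fragment 1: offset=0 data="QlJn" -> buffer=QlJn????????????????
Fragment 2: offset=16 data="EaJH" -> buffer=QlJn????????????EaJH
Fragment 3: offset=9 data="hF" -> buffer=QlJn?????hF?????EaJH
Fragment 4: offset=11 data="zrMSB" -> buffer=QlJn?????hFzrMSBEaJH
Fragment 5: offset=4 data="syFwY" -> buffer=QlJnsyFwYhFzrMSBEaJH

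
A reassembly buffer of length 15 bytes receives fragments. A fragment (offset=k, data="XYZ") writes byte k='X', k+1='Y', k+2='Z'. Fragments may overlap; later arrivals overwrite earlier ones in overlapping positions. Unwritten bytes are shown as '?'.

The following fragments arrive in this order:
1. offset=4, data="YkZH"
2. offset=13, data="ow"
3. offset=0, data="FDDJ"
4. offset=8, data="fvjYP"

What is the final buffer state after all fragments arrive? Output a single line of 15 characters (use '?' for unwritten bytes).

Answer: FDDJYkZHfvjYPow

Derivation:
Fragment 1: offset=4 data="YkZH" -> buffer=????YkZH???????
Fragment 2: offset=13 data="ow" -> buffer=????YkZH?????ow
Fragment 3: offset=0 data="FDDJ" -> buffer=FDDJYkZH?????ow
Fragment 4: offset=8 data="fvjYP" -> buffer=FDDJYkZHfvjYPow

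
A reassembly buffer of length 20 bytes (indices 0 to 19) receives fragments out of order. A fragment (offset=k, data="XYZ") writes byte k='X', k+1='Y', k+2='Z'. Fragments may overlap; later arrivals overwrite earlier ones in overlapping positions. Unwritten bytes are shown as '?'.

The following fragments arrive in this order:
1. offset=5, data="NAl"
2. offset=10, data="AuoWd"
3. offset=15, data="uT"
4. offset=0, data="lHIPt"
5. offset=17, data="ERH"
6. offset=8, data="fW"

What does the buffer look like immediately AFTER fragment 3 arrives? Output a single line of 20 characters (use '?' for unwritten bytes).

Fragment 1: offset=5 data="NAl" -> buffer=?????NAl????????????
Fragment 2: offset=10 data="AuoWd" -> buffer=?????NAl??AuoWd?????
Fragment 3: offset=15 data="uT" -> buffer=?????NAl??AuoWduT???

Answer: ?????NAl??AuoWduT???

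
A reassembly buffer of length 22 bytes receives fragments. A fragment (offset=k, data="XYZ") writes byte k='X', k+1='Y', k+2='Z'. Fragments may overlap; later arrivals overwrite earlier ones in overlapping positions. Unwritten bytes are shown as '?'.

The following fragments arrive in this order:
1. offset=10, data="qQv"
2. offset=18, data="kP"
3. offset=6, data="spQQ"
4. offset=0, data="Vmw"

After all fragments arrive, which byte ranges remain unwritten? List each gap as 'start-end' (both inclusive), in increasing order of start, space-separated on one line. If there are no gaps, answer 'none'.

Answer: 3-5 13-17 20-21

Derivation:
Fragment 1: offset=10 len=3
Fragment 2: offset=18 len=2
Fragment 3: offset=6 len=4
Fragment 4: offset=0 len=3
Gaps: 3-5 13-17 20-21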